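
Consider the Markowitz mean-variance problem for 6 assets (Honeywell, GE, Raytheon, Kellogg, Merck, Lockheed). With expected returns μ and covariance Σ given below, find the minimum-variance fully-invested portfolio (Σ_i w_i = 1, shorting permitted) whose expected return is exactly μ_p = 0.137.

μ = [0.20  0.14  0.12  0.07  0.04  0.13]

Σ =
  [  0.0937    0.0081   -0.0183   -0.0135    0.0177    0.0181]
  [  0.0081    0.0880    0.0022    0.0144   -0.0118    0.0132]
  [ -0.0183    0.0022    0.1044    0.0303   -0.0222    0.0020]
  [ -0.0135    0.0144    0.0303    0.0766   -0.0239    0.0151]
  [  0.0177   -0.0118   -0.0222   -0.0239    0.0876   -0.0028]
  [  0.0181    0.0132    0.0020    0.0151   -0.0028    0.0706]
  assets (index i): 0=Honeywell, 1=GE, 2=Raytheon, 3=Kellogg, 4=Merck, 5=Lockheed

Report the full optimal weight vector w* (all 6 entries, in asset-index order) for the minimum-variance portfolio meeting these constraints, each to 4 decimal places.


u=Σ⁻¹μ = [2.0616  1.2381  1.4796  0.5036  0.7499  0.9615]
v=Σ⁻¹𝟙 = [9.0052  9.3704  10.8737  12.4199  17.2525  7.8235]
a=μᵀu=0.953441  b=𝟙ᵀu=6.994279  c=𝟙ᵀv=66.745117  D=ac−b²=14.717572
λ₁=(c·0.137−b)/D = (66.745117·0.137−6.994279)/14.717572 = 0.146070
λ₂=(a−b·0.137)/D = (0.953441−6.994279·0.137)/14.717572 = -0.000324
w* = 0.146070·u + -0.000324·v:
  w_0 = 0.146070·2.0616 + -0.000324·9.0052 = 0.2982  (Honeywell)
  w_1 = 0.146070·1.2381 + -0.000324·9.3704 = 0.1778  (GE)
  w_2 = 0.146070·1.4796 + -0.000324·10.8737 = 0.2126  (Raytheon)
  w_3 = 0.146070·0.5036 + -0.000324·12.4199 = 0.0695  (Kellogg)
  w_4 = 0.146070·0.7499 + -0.000324·17.2525 = 0.1039  (Merck)
  w_5 = 0.146070·0.9615 + -0.000324·7.8235 = 0.1379  (Lockheed)
Σw_i=1.0000  μᵀw=0.1370
σ²=wᵀΣw=λ₁·μ_p+λ₂ = 0.146070·0.137 + -0.000324 = 0.019687 ≈ 0.0197

0.2982  0.1778  0.2126  0.0695  0.1039  0.1379


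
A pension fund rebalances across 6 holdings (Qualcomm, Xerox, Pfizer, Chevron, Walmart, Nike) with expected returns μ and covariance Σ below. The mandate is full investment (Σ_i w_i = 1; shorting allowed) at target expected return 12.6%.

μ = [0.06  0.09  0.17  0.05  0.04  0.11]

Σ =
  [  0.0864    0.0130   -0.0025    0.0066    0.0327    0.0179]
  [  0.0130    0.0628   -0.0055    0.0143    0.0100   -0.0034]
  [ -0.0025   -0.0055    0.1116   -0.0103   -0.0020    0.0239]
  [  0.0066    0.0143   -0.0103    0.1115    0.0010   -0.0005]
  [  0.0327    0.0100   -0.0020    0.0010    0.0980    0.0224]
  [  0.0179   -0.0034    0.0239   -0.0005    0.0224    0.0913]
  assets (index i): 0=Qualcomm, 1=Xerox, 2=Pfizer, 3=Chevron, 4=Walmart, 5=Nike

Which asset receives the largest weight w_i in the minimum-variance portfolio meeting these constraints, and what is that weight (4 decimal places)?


Pfizer (0.4016)

g=Σ⁻¹μ = [0.3230  1.4530  1.4622  0.3818  -0.0087  0.8170]
h=Σ⁻¹𝟙 = [5.7985  13.2379  9.1428  7.7523  5.5163  6.6048]
a=μᵀg=0.507348  b=𝟙ᵀg=4.428382  c=𝟙ᵀh=48.052543  D=ac−b²=4.768808
λ₁=(c·0.126−b)/D = (48.052543·0.126−4.428382)/4.768808 = 0.341016
λ₂=(a−b·0.126)/D = (0.507348−4.428382·0.126)/4.768808 = -0.010616
w* = 0.341016·g + -0.010616·h:
  w_0 = 0.341016·0.3230 + -0.010616·5.7985 = 0.0486  (Qualcomm)
  w_1 = 0.341016·1.4530 + -0.010616·13.2379 = 0.3550  (Xerox)
  w_2 = 0.341016·1.4622 + -0.010616·9.1428 = 0.4016  (Pfizer)
  w_3 = 0.341016·0.3818 + -0.010616·7.7523 = 0.0479  (Chevron)
  w_4 = 0.341016·-0.0087 + -0.010616·5.5163 = -0.0615  (Walmart)
  w_5 = 0.341016·0.8170 + -0.010616·6.6048 = 0.2085  (Nike)
Σw_i=1.0000  μᵀw=0.1260
σ²=wᵀΣw=λ₁·μ_p+λ₂ = 0.341016·0.126 + -0.010616 = 0.032352 ≈ 0.0324


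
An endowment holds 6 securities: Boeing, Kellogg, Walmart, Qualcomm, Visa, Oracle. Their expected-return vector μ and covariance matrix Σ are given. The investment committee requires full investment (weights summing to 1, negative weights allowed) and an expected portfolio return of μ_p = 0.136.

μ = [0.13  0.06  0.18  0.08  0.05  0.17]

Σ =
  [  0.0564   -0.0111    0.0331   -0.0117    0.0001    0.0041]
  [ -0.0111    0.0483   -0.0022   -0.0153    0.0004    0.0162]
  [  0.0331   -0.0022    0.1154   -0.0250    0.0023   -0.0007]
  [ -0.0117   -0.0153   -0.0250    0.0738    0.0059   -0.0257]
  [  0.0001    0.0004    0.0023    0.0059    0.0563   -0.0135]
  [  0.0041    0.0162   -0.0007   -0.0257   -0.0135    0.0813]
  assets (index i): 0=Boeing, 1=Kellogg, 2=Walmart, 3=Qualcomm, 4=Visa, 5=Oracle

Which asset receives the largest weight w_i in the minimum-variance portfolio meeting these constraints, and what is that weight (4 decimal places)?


p=Σ⁻¹μ = [2.1636  1.8935  1.6827  3.2904  1.1403  2.8486]
q=Σ⁻¹𝟙 = [23.5559  30.2726  9.0553  31.4885  18.1829  18.1312]
a=μᵀp=1.502270  b=𝟙ᵀp=13.019112  c=𝟙ᵀq=130.686457  D=ac−b²=26.829128
λ₁=(c·0.136−b)/D = (130.686457·0.136−13.019112)/26.829128 = 0.177205
λ₂=(a−b·0.136)/D = (1.502270−13.019112·0.136)/26.829128 = -0.010001
w* = 0.177205·p + -0.010001·q:
  w_0 = 0.177205·2.1636 + -0.010001·23.5559 = 0.1478  (Boeing)
  w_1 = 0.177205·1.8935 + -0.010001·30.2726 = 0.0328  (Kellogg)
  w_2 = 0.177205·1.6827 + -0.010001·9.0553 = 0.2076  (Walmart)
  w_3 = 0.177205·3.2904 + -0.010001·31.4885 = 0.2681  (Qualcomm)
  w_4 = 0.177205·1.1403 + -0.010001·18.1829 = 0.0202  (Visa)
  w_5 = 0.177205·2.8486 + -0.010001·18.1312 = 0.3234  (Oracle)
Σw_i=1.0000  μᵀw=0.1360
σ²=wᵀΣw=λ₁·μ_p+λ₂ = 0.177205·0.136 + -0.010001 = 0.014098 ≈ 0.0141

Oracle (0.3234)


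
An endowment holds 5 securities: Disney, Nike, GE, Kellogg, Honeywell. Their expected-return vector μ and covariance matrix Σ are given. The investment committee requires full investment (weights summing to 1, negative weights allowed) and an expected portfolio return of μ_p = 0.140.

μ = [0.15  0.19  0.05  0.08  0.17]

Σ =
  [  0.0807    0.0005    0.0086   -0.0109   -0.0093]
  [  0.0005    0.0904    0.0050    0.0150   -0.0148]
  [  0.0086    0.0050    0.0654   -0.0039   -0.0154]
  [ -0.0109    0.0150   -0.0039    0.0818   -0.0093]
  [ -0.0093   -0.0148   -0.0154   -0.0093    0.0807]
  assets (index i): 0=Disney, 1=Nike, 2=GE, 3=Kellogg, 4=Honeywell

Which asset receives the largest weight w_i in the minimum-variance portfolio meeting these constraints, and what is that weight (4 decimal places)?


u=Σ⁻¹μ = [2.2601  2.3347  1.1063  1.2621  3.1517]
v=Σ⁻¹𝟙 = [14.9229  10.8878  18.4664  15.5328  21.4221]
a=μᵀu=1.474671  b=𝟙ᵀu=10.114823  c=𝟙ᵀv=81.232035  D=ac−b²=17.480900
λ₁=(c·0.140−b)/D = (81.232035·0.140−10.114823)/17.480900 = 0.071945
λ₂=(a−b·0.140)/D = (1.474671−10.114823·0.140)/17.480900 = 0.003352
w* = 0.071945·u + 0.003352·v:
  w_0 = 0.071945·2.2601 + 0.003352·14.9229 = 0.2126  (Disney)
  w_1 = 0.071945·2.3347 + 0.003352·10.8878 = 0.2045  (Nike)
  w_2 = 0.071945·1.1063 + 0.003352·18.4664 = 0.1415  (GE)
  w_3 = 0.071945·1.2621 + 0.003352·15.5328 = 0.1429  (Kellogg)
  w_4 = 0.071945·3.1517 + 0.003352·21.4221 = 0.2986  (Honeywell)
Σw_i=1.0000  μᵀw=0.1400
σ²=wᵀΣw=λ₁·μ_p+λ₂ = 0.071945·0.140 + 0.003352 = 0.013424 ≈ 0.0134

Honeywell (0.2986)


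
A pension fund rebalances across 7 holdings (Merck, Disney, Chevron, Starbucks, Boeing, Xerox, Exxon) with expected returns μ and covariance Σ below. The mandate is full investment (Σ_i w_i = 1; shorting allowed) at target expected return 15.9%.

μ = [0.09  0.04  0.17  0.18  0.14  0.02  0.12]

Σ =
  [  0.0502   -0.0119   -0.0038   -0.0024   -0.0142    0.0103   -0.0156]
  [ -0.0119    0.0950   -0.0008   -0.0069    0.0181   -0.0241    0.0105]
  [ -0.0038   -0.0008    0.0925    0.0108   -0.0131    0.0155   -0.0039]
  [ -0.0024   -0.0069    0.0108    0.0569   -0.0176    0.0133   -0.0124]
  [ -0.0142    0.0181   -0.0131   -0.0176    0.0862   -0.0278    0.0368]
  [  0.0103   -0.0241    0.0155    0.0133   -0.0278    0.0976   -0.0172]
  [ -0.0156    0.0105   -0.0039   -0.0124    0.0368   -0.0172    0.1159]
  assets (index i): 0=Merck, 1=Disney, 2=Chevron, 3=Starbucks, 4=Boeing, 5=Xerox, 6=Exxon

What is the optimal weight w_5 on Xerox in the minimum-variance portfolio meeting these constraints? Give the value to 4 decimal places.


-0.0740

x=Σ⁻¹μ = [3.3548  0.5331  1.9250  4.0697  2.7602  0.0982  1.0770]
y=Σ⁻¹𝟙 = [31.4670  14.6815  10.5039  24.0408  20.1656  13.1127  10.0021]
a=μᵀx=1.900683  b=𝟙ᵀx=13.817989  c=𝟙ᵀy=123.973607  D=ac−b²=44.697749
λ₁=(c·0.159−b)/D = (123.973607·0.159−13.817989)/44.697749 = 0.131859
λ₂=(a−b·0.159)/D = (1.900683−13.817989·0.159)/44.697749 = -0.006631
w* = 0.131859·x + -0.006631·y:
  w_0 = 0.131859·3.3548 + -0.006631·31.4670 = 0.2337  (Merck)
  w_1 = 0.131859·0.5331 + -0.006631·14.6815 = -0.0271  (Disney)
  w_2 = 0.131859·1.9250 + -0.006631·10.5039 = 0.1842  (Chevron)
  w_3 = 0.131859·4.0697 + -0.006631·24.0408 = 0.3772  (Starbucks)
  w_4 = 0.131859·2.7602 + -0.006631·20.1656 = 0.2302  (Boeing)
  w_5 = 0.131859·0.0982 + -0.006631·13.1127 = -0.0740  (Xerox)
  w_6 = 0.131859·1.0770 + -0.006631·10.0021 = 0.0757  (Exxon)
Σw_i=1.0000  μᵀw=0.1590
σ²=wᵀΣw=λ₁·μ_p+λ₂ = 0.131859·0.159 + -0.006631 = 0.014335 ≈ 0.0143


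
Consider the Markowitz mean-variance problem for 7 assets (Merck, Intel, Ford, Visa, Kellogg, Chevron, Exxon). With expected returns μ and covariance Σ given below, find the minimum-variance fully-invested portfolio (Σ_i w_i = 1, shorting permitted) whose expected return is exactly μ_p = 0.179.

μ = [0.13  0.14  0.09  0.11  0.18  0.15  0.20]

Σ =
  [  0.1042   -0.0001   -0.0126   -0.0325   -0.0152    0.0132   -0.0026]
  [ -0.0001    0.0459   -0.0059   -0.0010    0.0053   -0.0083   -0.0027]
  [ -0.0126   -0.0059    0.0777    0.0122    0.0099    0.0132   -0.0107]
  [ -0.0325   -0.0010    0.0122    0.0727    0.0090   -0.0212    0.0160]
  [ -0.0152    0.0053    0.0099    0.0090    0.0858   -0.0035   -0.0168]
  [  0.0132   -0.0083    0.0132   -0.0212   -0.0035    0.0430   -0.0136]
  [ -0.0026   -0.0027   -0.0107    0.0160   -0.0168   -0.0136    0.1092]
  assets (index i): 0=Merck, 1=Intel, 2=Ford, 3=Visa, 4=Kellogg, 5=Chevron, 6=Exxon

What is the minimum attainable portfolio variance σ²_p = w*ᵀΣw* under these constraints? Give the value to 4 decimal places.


0.0166

x=Σ⁻¹μ = [1.9663  4.1605  0.2348  3.3386  2.5994  6.3283  2.7031]
y=Σ⁻¹𝟙 = [16.1036  29.9986  6.6833  27.4777  13.4419  41.1535  14.1048]
a=μᵀx=3.184198  b=𝟙ᵀx=21.330851  c=𝟙ᵀy=148.963437  D=ac−b²=19.323832
λ₁=(c·0.179−b)/D = (148.963437·0.179−21.330851)/19.323832 = 0.276012
λ₂=(a−b·0.179)/D = (3.184198−21.330851·0.179)/19.323832 = -0.032811
w* = 0.276012·x + -0.032811·y:
  w_0 = 0.276012·1.9663 + -0.032811·16.1036 = 0.0143  (Merck)
  w_1 = 0.276012·4.1605 + -0.032811·29.9986 = 0.1641  (Intel)
  w_2 = 0.276012·0.2348 + -0.032811·6.6833 = -0.1545  (Ford)
  w_3 = 0.276012·3.3386 + -0.032811·27.4777 = 0.0199  (Visa)
  w_4 = 0.276012·2.5994 + -0.032811·13.4419 = 0.2764  (Kellogg)
  w_5 = 0.276012·6.3283 + -0.032811·41.1535 = 0.3964  (Chevron)
  w_6 = 0.276012·2.7031 + -0.032811·14.1048 = 0.2833  (Exxon)
Σw_i=1.0000  μᵀw=0.1790
σ²=wᵀΣw=λ₁·μ_p+λ₂ = 0.276012·0.179 + -0.032811 = 0.016596 ≈ 0.0166


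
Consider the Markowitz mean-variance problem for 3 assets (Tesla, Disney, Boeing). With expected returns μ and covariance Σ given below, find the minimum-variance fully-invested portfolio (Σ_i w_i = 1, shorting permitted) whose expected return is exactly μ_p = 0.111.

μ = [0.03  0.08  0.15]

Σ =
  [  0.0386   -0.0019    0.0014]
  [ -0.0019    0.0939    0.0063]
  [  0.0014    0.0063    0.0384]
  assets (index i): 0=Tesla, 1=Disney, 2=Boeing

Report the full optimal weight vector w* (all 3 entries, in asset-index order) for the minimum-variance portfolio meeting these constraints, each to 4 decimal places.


g=Σ⁻¹μ = [0.6702  0.6118  3.7814]
h=Σ⁻¹𝟙 = [25.5249  9.5869  23.5382]
a=μᵀg=0.636267  b=𝟙ᵀg=5.063430  c=𝟙ᵀh=58.650000  D=ac−b²=11.678723
λ₁=(c·0.111−b)/D = (58.650000·0.111−5.063430)/11.678723 = 0.123877
λ₂=(a−b·0.111)/D = (0.636267−5.063430·0.111)/11.678723 = 0.006356
w* = 0.123877·g + 0.006356·h:
  w_0 = 0.123877·0.6702 + 0.006356·25.5249 = 0.2452  (Tesla)
  w_1 = 0.123877·0.6118 + 0.006356·9.5869 = 0.1367  (Disney)
  w_2 = 0.123877·3.7814 + 0.006356·23.5382 = 0.6180  (Boeing)
Σw_i=1.0000  μᵀw=0.1110
σ²=wᵀΣw=λ₁·μ_p+λ₂ = 0.123877·0.111 + 0.006356 = 0.020106 ≈ 0.0201

0.2452  0.1367  0.6180


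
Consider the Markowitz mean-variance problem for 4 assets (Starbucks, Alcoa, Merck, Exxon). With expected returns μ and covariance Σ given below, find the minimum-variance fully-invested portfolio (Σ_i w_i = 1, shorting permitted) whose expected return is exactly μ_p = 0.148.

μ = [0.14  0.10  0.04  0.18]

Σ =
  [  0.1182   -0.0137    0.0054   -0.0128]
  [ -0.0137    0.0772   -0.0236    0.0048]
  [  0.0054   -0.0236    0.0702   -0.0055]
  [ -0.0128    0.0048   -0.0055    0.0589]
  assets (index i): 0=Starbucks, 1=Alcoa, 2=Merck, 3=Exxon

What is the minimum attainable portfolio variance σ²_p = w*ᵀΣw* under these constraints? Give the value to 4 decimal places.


0.0215

p=Σ⁻¹μ = [1.7000  1.7846  1.3055  3.4019]
q=Σ⁻¹𝟙 = [12.0017  20.4999  21.7765  19.9489]
a=μᵀp=1.081036  b=𝟙ᵀp=8.192100  c=𝟙ᵀq=74.227033  D=ac−b²=13.131621
λ₁=(c·0.148−b)/D = (74.227033·0.148−8.192100)/13.131621 = 0.212731
λ₂=(a−b·0.148)/D = (1.081036−8.192100·0.148)/13.131621 = -0.010006
w* = 0.212731·p + -0.010006·q:
  w_0 = 0.212731·1.7000 + -0.010006·12.0017 = 0.2416  (Starbucks)
  w_1 = 0.212731·1.7846 + -0.010006·20.4999 = 0.1745  (Alcoa)
  w_2 = 0.212731·1.3055 + -0.010006·21.7765 = 0.0598  (Merck)
  w_3 = 0.212731·3.4019 + -0.010006·19.9489 = 0.5241  (Exxon)
Σw_i=1.0000  μᵀw=0.1480
σ²=wᵀΣw=λ₁·μ_p+λ₂ = 0.212731·0.148 + -0.010006 = 0.021478 ≈ 0.0215


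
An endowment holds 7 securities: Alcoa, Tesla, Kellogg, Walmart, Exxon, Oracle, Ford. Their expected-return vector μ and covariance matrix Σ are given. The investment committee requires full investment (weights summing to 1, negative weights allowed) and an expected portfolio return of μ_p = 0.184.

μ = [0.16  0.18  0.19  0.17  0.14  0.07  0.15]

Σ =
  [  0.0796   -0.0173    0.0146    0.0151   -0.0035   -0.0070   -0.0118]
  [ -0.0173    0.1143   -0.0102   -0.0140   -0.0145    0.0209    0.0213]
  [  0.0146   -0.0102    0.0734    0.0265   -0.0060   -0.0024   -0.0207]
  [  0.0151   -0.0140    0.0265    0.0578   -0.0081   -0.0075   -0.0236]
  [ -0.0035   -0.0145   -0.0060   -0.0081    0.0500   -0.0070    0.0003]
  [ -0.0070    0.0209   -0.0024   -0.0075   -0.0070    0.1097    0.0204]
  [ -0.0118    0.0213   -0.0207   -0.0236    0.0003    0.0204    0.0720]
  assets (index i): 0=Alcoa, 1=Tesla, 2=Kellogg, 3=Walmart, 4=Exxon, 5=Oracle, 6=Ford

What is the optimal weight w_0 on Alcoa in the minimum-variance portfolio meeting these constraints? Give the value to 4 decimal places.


0.1018

x=Σ⁻¹μ = [2.0939  2.4687  2.4744  4.0227  4.6242  0.2494  3.6362]
y=Σ⁻¹𝟙 = [13.6445  13.6381  12.5499  25.5772  31.4577  7.3521  21.8681]
a=μᵀx=3.143660  b=𝟙ᵀx=19.569512  c=𝟙ᵀy=126.087516  D=ac−b²=13.410436
λ₁=(c·0.184−b)/D = (126.087516·0.184−19.569512)/13.410436 = 0.270729
λ₂=(a−b·0.184)/D = (3.143660−19.569512·0.184)/13.410436 = -0.034088
w* = 0.270729·x + -0.034088·y:
  w_0 = 0.270729·2.0939 + -0.034088·13.6445 = 0.1018  (Alcoa)
  w_1 = 0.270729·2.4687 + -0.034088·13.6381 = 0.2034  (Tesla)
  w_2 = 0.270729·2.4744 + -0.034088·12.5499 = 0.2421  (Kellogg)
  w_3 = 0.270729·4.0227 + -0.034088·25.5772 = 0.2172  (Walmart)
  w_4 = 0.270729·4.6242 + -0.034088·31.4577 = 0.1796  (Exxon)
  w_5 = 0.270729·0.2494 + -0.034088·7.3521 = -0.1831  (Oracle)
  w_6 = 0.270729·3.6362 + -0.034088·21.8681 = 0.2390  (Ford)
Σw_i=1.0000  μᵀw=0.1840
σ²=wᵀΣw=λ₁·μ_p+λ₂ = 0.270729·0.184 + -0.034088 = 0.015726 ≈ 0.0157


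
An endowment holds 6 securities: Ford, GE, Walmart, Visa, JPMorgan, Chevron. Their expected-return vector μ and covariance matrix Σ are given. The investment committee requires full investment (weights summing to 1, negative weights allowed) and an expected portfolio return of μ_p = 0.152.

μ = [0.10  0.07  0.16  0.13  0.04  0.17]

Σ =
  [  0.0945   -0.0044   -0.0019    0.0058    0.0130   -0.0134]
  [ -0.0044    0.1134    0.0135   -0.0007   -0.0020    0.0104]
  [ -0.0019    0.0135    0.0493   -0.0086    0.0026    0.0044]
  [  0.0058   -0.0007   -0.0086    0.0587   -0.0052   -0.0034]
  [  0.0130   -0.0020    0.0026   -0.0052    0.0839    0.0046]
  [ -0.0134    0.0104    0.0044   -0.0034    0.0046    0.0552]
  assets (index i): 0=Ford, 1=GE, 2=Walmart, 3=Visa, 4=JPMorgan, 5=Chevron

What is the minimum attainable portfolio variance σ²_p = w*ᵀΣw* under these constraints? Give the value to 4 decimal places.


0.0143

p=Σ⁻¹μ = [1.4054  -0.0275  3.4913  2.7911  0.1418  3.3078]
q=Σ⁻¹𝟙 = [11.2368  5.3834  20.7154  20.9852  9.9427  18.6422]
a=μᵀp=1.628074  b=𝟙ᵀp=11.109961  c=𝟙ᵀq=86.905901  D=ac−b²=18.057988
λ₁=(c·0.152−b)/D = (86.905901·0.152−11.109961)/18.057988 = 0.116277
λ₂=(a−b·0.152)/D = (1.628074−11.109961·0.152)/18.057988 = -0.003358
w* = 0.116277·p + -0.003358·q:
  w_0 = 0.116277·1.4054 + -0.003358·11.2368 = 0.1257  (Ford)
  w_1 = 0.116277·-0.0275 + -0.003358·5.3834 = -0.0213  (GE)
  w_2 = 0.116277·3.4913 + -0.003358·20.7154 = 0.3364  (Walmart)
  w_3 = 0.116277·2.7911 + -0.003358·20.9852 = 0.2541  (Visa)
  w_4 = 0.116277·0.1418 + -0.003358·9.9427 = -0.0169  (JPMorgan)
  w_5 = 0.116277·3.3078 + -0.003358·18.6422 = 0.3220  (Chevron)
Σw_i=1.0000  μᵀw=0.1520
σ²=wᵀΣw=λ₁·μ_p+λ₂ = 0.116277·0.152 + -0.003358 = 0.014316 ≈ 0.0143


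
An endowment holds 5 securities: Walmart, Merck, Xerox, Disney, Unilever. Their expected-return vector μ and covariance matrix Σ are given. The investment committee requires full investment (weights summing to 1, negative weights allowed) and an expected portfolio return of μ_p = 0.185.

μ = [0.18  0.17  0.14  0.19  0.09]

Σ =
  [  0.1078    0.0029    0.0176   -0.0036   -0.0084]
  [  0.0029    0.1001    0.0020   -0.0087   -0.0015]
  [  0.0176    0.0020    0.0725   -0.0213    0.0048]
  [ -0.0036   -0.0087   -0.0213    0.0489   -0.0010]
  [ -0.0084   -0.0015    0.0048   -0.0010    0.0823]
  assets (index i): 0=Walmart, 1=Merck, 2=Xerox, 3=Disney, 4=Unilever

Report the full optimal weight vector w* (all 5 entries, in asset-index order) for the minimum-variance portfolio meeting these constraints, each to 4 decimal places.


x=Σ⁻¹μ = [1.3808  2.1133  3.1531  5.7603  1.1591]
y=Σ⁻¹𝟙 = [7.6793  12.3546  20.2554  32.2892  12.3706]
a=μᵀx=2.248014  b=𝟙ᵀx=13.566604  c=𝟙ᵀy=84.949045  D=ac−b²=6.913932
λ₁=(c·0.185−b)/D = (84.949045·0.185−13.566604)/6.913932 = 0.310817
λ₂=(a−b·0.185)/D = (2.248014−13.566604·0.185)/6.913932 = -0.037867
w* = 0.310817·x + -0.037867·y:
  w_0 = 0.310817·1.3808 + -0.037867·7.6793 = 0.1384  (Walmart)
  w_1 = 0.310817·2.1133 + -0.037867·12.3546 = 0.1890  (Merck)
  w_2 = 0.310817·3.1531 + -0.037867·20.2554 = 0.2130  (Xerox)
  w_3 = 0.310817·5.7603 + -0.037867·32.2892 = 0.5677  (Disney)
  w_4 = 0.310817·1.1591 + -0.037867·12.3706 = -0.1082  (Unilever)
Σw_i=1.0000  μᵀw=0.1850
σ²=wᵀΣw=λ₁·μ_p+λ₂ = 0.310817·0.185 + -0.037867 = 0.019635 ≈ 0.0196

0.1384  0.1890  0.2130  0.5677  -0.1082


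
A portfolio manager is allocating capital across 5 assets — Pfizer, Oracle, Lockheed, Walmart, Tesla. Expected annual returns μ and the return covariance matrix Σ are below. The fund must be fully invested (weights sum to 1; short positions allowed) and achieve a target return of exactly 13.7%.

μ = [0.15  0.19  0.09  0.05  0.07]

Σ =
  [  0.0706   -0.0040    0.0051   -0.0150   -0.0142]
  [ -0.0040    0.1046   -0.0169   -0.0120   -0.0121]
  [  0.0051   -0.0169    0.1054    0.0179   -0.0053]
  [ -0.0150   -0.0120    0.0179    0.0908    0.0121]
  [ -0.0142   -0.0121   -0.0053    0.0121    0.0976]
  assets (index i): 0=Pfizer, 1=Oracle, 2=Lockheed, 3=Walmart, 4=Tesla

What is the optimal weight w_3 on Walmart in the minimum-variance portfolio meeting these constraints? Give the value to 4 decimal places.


0.0758

g=Σ⁻¹μ = [2.6479  2.3410  1.0119  0.9203  1.3336]
h=Σ⁻¹𝟙 = [19.7860  14.8992  9.4933  12.5225  13.9348]
a=μᵀg=1.072421  b=𝟙ᵀg=8.254710  c=𝟙ᵀh=70.635778  D=ac−b²=7.611038
λ₁=(c·0.137−b)/D = (70.635778·0.137−8.254710)/7.611038 = 0.186885
λ₂=(a−b·0.137)/D = (1.072421−8.254710·0.137)/7.611038 = -0.007683
w* = 0.186885·g + -0.007683·h:
  w_0 = 0.186885·2.6479 + -0.007683·19.7860 = 0.3428  (Pfizer)
  w_1 = 0.186885·2.3410 + -0.007683·14.8992 = 0.3230  (Oracle)
  w_2 = 0.186885·1.0119 + -0.007683·9.4933 = 0.1162  (Lockheed)
  w_3 = 0.186885·0.9203 + -0.007683·12.5225 = 0.0758  (Walmart)
  w_4 = 0.186885·1.3336 + -0.007683·13.9348 = 0.1422  (Tesla)
Σw_i=1.0000  μᵀw=0.1370
σ²=wᵀΣw=λ₁·μ_p+λ₂ = 0.186885·0.137 + -0.007683 = 0.017920 ≈ 0.0179


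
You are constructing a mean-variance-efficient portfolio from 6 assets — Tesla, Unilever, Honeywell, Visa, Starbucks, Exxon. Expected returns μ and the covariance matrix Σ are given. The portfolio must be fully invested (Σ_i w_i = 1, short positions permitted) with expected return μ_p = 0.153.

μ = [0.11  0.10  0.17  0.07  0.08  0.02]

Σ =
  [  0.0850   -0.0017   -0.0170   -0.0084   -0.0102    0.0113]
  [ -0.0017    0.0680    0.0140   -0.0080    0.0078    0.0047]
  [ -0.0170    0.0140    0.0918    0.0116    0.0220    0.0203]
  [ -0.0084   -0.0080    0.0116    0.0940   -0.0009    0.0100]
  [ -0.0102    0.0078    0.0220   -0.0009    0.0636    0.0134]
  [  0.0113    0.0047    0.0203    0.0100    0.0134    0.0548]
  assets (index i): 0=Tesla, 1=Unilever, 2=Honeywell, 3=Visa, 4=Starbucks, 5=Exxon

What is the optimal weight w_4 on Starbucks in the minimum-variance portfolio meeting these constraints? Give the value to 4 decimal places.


0.1685

p=Σ⁻¹μ = [2.1132  1.1970  1.9838  0.9432  1.0593  -1.3395]
q=Σ⁻¹𝟙 = [15.0428  13.3622  5.4880  11.8765  13.3919  6.5254]
a=μᵀp=0.813382  b=𝟙ᵀp=5.957103  c=𝟙ᵀq=65.686760  D=ac−b²=17.941357
λ₁=(c·0.153−b)/D = (65.686760·0.153−5.957103)/17.941357 = 0.228131
λ₂=(a−b·0.153)/D = (0.813382−5.957103·0.153)/17.941357 = -0.005465
w* = 0.228131·p + -0.005465·q:
  w_0 = 0.228131·2.1132 + -0.005465·15.0428 = 0.3999  (Tesla)
  w_1 = 0.228131·1.1970 + -0.005465·13.3622 = 0.2001  (Unilever)
  w_2 = 0.228131·1.9838 + -0.005465·5.4880 = 0.4226  (Honeywell)
  w_3 = 0.228131·0.9432 + -0.005465·11.8765 = 0.1503  (Visa)
  w_4 = 0.228131·1.0593 + -0.005465·13.3919 = 0.1685  (Starbucks)
  w_5 = 0.228131·-1.3395 + -0.005465·6.5254 = -0.3412  (Exxon)
Σw_i=1.0000  μᵀw=0.1530
σ²=wᵀΣw=λ₁·μ_p+λ₂ = 0.228131·0.153 + -0.005465 = 0.029439 ≈ 0.0294


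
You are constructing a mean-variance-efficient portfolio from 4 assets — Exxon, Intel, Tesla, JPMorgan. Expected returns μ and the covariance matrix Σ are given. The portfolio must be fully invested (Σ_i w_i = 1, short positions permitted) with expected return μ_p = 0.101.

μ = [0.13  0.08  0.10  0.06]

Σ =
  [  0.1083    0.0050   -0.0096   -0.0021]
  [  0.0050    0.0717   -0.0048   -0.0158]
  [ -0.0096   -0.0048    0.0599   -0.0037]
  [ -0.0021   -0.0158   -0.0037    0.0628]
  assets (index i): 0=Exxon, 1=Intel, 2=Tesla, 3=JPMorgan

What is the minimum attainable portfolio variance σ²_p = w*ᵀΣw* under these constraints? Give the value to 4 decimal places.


u=Σ⁻¹μ = [1.3465  1.4927  2.0975  1.4996]
v=Σ⁻¹𝟙 = [10.6584  19.5843  21.3597  22.4657]
a=μᵀu=0.594182  b=𝟙ᵀu=6.436256  c=𝟙ᵀv=74.068158  D=ac−b²=2.584541
λ₁=(c·0.101−b)/D = (74.068158·0.101−6.436256)/2.584541 = 0.404183
λ₂=(a−b·0.101)/D = (0.594182−6.436256·0.101)/2.584541 = -0.021621
w* = 0.404183·u + -0.021621·v:
  w_0 = 0.404183·1.3465 + -0.021621·10.6584 = 0.3138  (Exxon)
  w_1 = 0.404183·1.4927 + -0.021621·19.5843 = 0.1799  (Intel)
  w_2 = 0.404183·2.0975 + -0.021621·21.3597 = 0.3860  (Tesla)
  w_3 = 0.404183·1.4996 + -0.021621·22.4657 = 0.1204  (JPMorgan)
Σw_i=1.0000  μᵀw=0.1010
σ²=wᵀΣw=λ₁·μ_p+λ₂ = 0.404183·0.101 + -0.021621 = 0.019202 ≈ 0.0192

0.0192


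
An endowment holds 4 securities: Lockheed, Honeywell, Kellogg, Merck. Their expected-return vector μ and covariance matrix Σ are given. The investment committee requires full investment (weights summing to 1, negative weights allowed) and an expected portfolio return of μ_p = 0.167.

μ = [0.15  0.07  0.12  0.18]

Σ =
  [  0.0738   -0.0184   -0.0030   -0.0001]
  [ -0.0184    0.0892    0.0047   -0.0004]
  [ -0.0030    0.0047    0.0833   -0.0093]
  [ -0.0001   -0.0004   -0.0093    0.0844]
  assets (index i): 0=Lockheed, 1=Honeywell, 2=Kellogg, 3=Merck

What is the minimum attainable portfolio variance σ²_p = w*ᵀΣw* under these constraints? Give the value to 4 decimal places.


0.0358

x=Σ⁻¹μ = [2.4049  1.2007  1.7197  2.3307]
y=Σ⁻¹𝟙 = [17.6532  14.2097  13.3355  13.4060]
a=μᵀx=1.070679  b=𝟙ᵀx=7.656008  c=𝟙ᵀy=58.604453  D=ac−b²=4.132090
λ₁=(c·0.167−b)/D = (58.604453·0.167−7.656008)/4.132090 = 0.515704
λ₂=(a−b·0.167)/D = (1.070679−7.656008·0.167)/4.132090 = -0.050307
w* = 0.515704·x + -0.050307·y:
  w_0 = 0.515704·2.4049 + -0.050307·17.6532 = 0.3522  (Lockheed)
  w_1 = 0.515704·1.2007 + -0.050307·14.2097 = -0.0957  (Honeywell)
  w_2 = 0.515704·1.7197 + -0.050307·13.3355 = 0.2160  (Kellogg)
  w_3 = 0.515704·2.3307 + -0.050307·13.4060 = 0.5275  (Merck)
Σw_i=1.0000  μᵀw=0.1670
σ²=wᵀΣw=λ₁·μ_p+λ₂ = 0.515704·0.167 + -0.050307 = 0.035815 ≈ 0.0358


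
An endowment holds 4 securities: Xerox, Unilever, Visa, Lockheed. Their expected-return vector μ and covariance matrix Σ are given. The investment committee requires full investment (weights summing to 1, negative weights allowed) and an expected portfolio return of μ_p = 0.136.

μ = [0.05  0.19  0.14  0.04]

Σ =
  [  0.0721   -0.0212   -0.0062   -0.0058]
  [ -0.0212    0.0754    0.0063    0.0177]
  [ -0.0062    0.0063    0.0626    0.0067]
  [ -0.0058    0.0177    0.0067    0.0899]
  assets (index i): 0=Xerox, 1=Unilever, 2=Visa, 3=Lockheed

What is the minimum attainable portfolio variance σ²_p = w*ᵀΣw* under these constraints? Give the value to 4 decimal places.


p=Σ⁻¹μ = [1.7046  2.8600  2.1353  -0.1673]
q=Σ⁻¹𝟙 = [20.5131  15.8126  15.5397  8.1755]
a=μᵀp=0.920889  b=𝟙ᵀp=6.532627  c=𝟙ᵀq=60.040859  D=ac−b²=12.615729
λ₁=(c·0.136−b)/D = (60.040859·0.136−6.532627)/12.615729 = 0.129436
λ₂=(a−b·0.136)/D = (0.920889−6.532627·0.136)/12.615729 = 0.002572
w* = 0.129436·p + 0.002572·q:
  w_0 = 0.129436·1.7046 + 0.002572·20.5131 = 0.2734  (Xerox)
  w_1 = 0.129436·2.8600 + 0.002572·15.8126 = 0.4109  (Unilever)
  w_2 = 0.129436·2.1353 + 0.002572·15.5397 = 0.3164  (Visa)
  w_3 = 0.129436·-0.1673 + 0.002572·8.1755 = -0.0006  (Lockheed)
Σw_i=1.0000  μᵀw=0.1360
σ²=wᵀΣw=λ₁·μ_p+λ₂ = 0.129436·0.136 + 0.002572 = 0.020176 ≈ 0.0202

0.0202


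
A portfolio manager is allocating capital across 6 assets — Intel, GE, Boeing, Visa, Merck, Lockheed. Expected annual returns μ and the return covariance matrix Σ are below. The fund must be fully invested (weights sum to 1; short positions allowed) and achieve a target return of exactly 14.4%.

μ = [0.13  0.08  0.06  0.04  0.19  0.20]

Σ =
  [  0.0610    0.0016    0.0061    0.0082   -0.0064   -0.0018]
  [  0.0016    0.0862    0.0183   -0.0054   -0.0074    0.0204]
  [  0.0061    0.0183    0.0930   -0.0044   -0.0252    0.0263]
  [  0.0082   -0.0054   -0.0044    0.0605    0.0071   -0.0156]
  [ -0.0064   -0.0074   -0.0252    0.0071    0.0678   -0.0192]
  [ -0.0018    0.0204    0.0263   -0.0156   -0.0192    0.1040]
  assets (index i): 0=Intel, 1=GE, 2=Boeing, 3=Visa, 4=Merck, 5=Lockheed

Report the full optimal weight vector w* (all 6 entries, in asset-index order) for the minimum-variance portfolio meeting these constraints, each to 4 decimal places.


0.2074  0.0675  0.0954  0.1045  0.3306  0.1945

p=Σ⁻¹μ = [2.4535  0.5053  0.7988  0.6032  4.0305  2.4990]
q=Σ⁻¹𝟙 = [15.5684  9.0404  11.6441  16.4228  23.1867  11.9109]
a=μᵀp=1.697039  b=𝟙ᵀp=10.890342  c=𝟙ᵀq=87.773306  D=ac−b²=30.355189
λ₁=(c·0.144−b)/D = (87.773306·0.144−10.890342)/30.355189 = 0.057618
λ₂=(a−b·0.144)/D = (1.697039−10.890342·0.144)/30.355189 = 0.004244
w* = 0.057618·p + 0.004244·q:
  w_0 = 0.057618·2.4535 + 0.004244·15.5684 = 0.2074  (Intel)
  w_1 = 0.057618·0.5053 + 0.004244·9.0404 = 0.0675  (GE)
  w_2 = 0.057618·0.7988 + 0.004244·11.6441 = 0.0954  (Boeing)
  w_3 = 0.057618·0.6032 + 0.004244·16.4228 = 0.1045  (Visa)
  w_4 = 0.057618·4.0305 + 0.004244·23.1867 = 0.3306  (Merck)
  w_5 = 0.057618·2.4990 + 0.004244·11.9109 = 0.1945  (Lockheed)
Σw_i=1.0000  μᵀw=0.1440
σ²=wᵀΣw=λ₁·μ_p+λ₂ = 0.057618·0.144 + 0.004244 = 0.012541 ≈ 0.0125


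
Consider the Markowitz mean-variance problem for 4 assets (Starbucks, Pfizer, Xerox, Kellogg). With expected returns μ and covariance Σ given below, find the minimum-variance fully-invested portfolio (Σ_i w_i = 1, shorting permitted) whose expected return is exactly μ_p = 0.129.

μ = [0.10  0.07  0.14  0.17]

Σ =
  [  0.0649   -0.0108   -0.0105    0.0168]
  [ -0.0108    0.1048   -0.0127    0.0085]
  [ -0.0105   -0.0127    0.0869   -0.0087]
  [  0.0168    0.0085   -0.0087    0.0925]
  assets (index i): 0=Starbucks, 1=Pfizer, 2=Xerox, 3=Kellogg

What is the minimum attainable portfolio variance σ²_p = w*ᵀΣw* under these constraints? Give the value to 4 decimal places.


x=Σ⁻¹μ = [1.6129  0.9557  2.1114  1.6557]
y=Σ⁻¹𝟙 = [18.1355  12.7531  16.3518  7.8831]
a=μᵀx=0.805242  b=𝟙ᵀx=6.335633  c=𝟙ᵀy=55.123400  D=ac−b²=4.247448
λ₁=(c·0.129−b)/D = (55.123400·0.129−6.335633)/4.247448 = 0.182530
λ₂=(a−b·0.129)/D = (0.805242−6.335633·0.129)/4.247448 = -0.002838
w* = 0.182530·x + -0.002838·y:
  w_0 = 0.182530·1.6129 + -0.002838·18.1355 = 0.2429  (Starbucks)
  w_1 = 0.182530·0.9557 + -0.002838·12.7531 = 0.1383  (Pfizer)
  w_2 = 0.182530·2.1114 + -0.002838·16.3518 = 0.3390  (Xerox)
  w_3 = 0.182530·1.6557 + -0.002838·7.8831 = 0.2798  (Kellogg)
Σw_i=1.0000  μᵀw=0.1290
σ²=wᵀΣw=λ₁·μ_p+λ₂ = 0.182530·0.129 + -0.002838 = 0.020708 ≈ 0.0207

0.0207


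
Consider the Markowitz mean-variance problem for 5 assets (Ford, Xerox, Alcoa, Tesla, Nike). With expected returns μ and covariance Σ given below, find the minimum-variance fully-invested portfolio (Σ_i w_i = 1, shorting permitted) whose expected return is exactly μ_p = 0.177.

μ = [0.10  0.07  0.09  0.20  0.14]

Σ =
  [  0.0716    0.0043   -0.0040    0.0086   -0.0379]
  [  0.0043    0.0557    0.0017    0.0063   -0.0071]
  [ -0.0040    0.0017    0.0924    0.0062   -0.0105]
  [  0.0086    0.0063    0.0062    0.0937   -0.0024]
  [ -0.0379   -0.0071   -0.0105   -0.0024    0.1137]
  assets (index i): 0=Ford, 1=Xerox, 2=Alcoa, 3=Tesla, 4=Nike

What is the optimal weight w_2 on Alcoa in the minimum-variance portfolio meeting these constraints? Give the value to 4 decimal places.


p=Σ⁻¹μ = [2.3608  1.1173  1.1876  1.8214  2.2361]
q=Σ⁻¹𝟙 = [22.7858  17.3999  13.1585  7.0230  18.8403]
a=μᵀp=1.098496  b=𝟙ᵀp=8.723078  c=𝟙ᵀq=79.207452  D=ac−b²=10.916980
λ₁=(c·0.177−b)/D = (79.207452·0.177−8.723078)/10.916980 = 0.485175
λ₂=(a−b·0.177)/D = (1.098496−8.723078·0.177)/10.916980 = -0.040807
w* = 0.485175·p + -0.040807·q:
  w_0 = 0.485175·2.3608 + -0.040807·22.7858 = 0.2156  (Ford)
  w_1 = 0.485175·1.1173 + -0.040807·17.3999 = -0.1680  (Xerox)
  w_2 = 0.485175·1.1876 + -0.040807·13.1585 = 0.0392  (Alcoa)
  w_3 = 0.485175·1.8214 + -0.040807·7.0230 = 0.5971  (Tesla)
  w_4 = 0.485175·2.2361 + -0.040807·18.8403 = 0.3161  (Nike)
Σw_i=1.0000  μᵀw=0.1770
σ²=wᵀΣw=λ₁·μ_p+λ₂ = 0.485175·0.177 + -0.040807 = 0.045069 ≈ 0.0451

0.0392


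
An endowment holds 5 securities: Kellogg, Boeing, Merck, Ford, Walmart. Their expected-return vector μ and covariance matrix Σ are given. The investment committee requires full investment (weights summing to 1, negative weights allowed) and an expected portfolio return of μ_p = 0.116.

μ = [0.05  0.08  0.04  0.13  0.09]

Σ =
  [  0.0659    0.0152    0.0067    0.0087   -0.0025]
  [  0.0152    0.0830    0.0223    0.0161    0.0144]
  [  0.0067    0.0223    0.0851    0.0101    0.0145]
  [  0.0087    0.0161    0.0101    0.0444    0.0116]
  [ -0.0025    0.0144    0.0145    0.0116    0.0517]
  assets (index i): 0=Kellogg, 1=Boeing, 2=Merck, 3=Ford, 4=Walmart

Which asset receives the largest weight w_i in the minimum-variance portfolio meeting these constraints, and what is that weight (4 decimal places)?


x=Σ⁻¹μ = [0.4347  0.2316  -0.1192  2.4790  1.1745]
y=Σ⁻¹𝟙 = [12.6016  2.9751  5.8849  13.8848  14.3572]
a=μᵀx=0.463477  b=𝟙ᵀx=4.200658  c=𝟙ᵀy=49.703635  D=ac−b²=5.390974
λ₁=(c·0.116−b)/D = (49.703635·0.116−4.200658)/5.390974 = 0.290293
λ₂=(a−b·0.116)/D = (0.463477−4.200658·0.116)/5.390974 = -0.004415
w* = 0.290293·x + -0.004415·y:
  w_0 = 0.290293·0.4347 + -0.004415·12.6016 = 0.0706  (Kellogg)
  w_1 = 0.290293·0.2316 + -0.004415·2.9751 = 0.0541  (Boeing)
  w_2 = 0.290293·-0.1192 + -0.004415·5.8849 = -0.0606  (Merck)
  w_3 = 0.290293·2.4790 + -0.004415·13.8848 = 0.6583  (Ford)
  w_4 = 0.290293·1.1745 + -0.004415·14.3572 = 0.2776  (Walmart)
Σw_i=1.0000  μᵀw=0.1160
σ²=wᵀΣw=λ₁·μ_p+λ₂ = 0.290293·0.116 + -0.004415 = 0.029259 ≈ 0.0293

Ford (0.6583)


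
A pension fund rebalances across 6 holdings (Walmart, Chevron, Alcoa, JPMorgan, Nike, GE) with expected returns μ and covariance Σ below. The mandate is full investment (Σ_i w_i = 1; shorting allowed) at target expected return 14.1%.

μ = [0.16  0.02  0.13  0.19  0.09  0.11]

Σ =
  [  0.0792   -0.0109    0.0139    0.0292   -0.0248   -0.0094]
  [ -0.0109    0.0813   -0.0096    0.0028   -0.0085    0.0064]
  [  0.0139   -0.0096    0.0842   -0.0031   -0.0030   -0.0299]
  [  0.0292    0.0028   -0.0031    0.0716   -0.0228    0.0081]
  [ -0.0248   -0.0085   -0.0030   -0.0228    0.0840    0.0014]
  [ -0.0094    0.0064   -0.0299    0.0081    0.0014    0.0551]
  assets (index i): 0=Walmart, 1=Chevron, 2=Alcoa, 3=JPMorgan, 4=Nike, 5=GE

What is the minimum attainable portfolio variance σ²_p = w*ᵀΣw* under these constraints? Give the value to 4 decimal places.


x=Σ⁻¹μ = [1.9293  0.7284  2.6407  2.3442  2.3909  3.2685]
y=Σ⁻¹𝟙 = [17.3382  16.9089  22.4917  10.9169  22.0147  29.1836]
a=μᵀx=1.686658  b=𝟙ᵀx=13.301952  c=𝟙ᵀy=118.854041  D=ac−b²=23.524190
λ₁=(c·0.141−b)/D = (118.854041·0.141−13.301952)/23.524190 = 0.146932
λ₂=(a−b·0.141)/D = (1.686658−13.301952·0.141)/23.524190 = -0.008031
w* = 0.146932·x + -0.008031·y:
  w_0 = 0.146932·1.9293 + -0.008031·17.3382 = 0.1442  (Walmart)
  w_1 = 0.146932·0.7284 + -0.008031·16.9089 = -0.0288  (Chevron)
  w_2 = 0.146932·2.6407 + -0.008031·22.4917 = 0.2074  (Alcoa)
  w_3 = 0.146932·2.3442 + -0.008031·10.9169 = 0.2568  (JPMorgan)
  w_4 = 0.146932·2.3909 + -0.008031·22.0147 = 0.1745  (Nike)
  w_5 = 0.146932·3.2685 + -0.008031·29.1836 = 0.2459  (GE)
Σw_i=1.0000  μᵀw=0.1410
σ²=wᵀΣw=λ₁·μ_p+λ₂ = 0.146932·0.141 + -0.008031 = 0.012687 ≈ 0.0127

0.0127


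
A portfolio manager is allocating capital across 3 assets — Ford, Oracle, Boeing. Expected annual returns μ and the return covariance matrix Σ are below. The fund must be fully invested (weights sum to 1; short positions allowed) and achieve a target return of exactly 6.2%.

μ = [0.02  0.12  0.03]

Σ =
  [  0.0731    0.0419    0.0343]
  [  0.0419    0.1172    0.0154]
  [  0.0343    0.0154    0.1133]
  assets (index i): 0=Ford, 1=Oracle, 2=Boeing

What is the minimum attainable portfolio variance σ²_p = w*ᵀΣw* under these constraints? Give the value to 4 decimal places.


x=Σ⁻¹μ = [-0.5247  1.1768  0.2637]
y=Σ⁻¹𝟙 = [8.2442  4.8397  5.6725]
a=μᵀx=0.138634  b=𝟙ᵀx=0.915822  c=𝟙ᵀy=18.756374  D=ac−b²=1.761549
λ₁=(c·0.062−b)/D = (18.756374·0.062−0.915822)/1.761549 = 0.140259
λ₂=(a−b·0.062)/D = (0.138634−0.915822·0.062)/1.761549 = 0.046467
w* = 0.140259·x + 0.046467·y:
  w_0 = 0.140259·-0.5247 + 0.046467·8.2442 = 0.3095  (Ford)
  w_1 = 0.140259·1.1768 + 0.046467·4.8397 = 0.3899  (Oracle)
  w_2 = 0.140259·0.2637 + 0.046467·5.6725 = 0.3006  (Boeing)
Σw_i=1.0000  μᵀw=0.0620
σ²=wᵀΣw=λ₁·μ_p+λ₂ = 0.140259·0.062 + 0.046467 = 0.055163 ≈ 0.0552

0.0552


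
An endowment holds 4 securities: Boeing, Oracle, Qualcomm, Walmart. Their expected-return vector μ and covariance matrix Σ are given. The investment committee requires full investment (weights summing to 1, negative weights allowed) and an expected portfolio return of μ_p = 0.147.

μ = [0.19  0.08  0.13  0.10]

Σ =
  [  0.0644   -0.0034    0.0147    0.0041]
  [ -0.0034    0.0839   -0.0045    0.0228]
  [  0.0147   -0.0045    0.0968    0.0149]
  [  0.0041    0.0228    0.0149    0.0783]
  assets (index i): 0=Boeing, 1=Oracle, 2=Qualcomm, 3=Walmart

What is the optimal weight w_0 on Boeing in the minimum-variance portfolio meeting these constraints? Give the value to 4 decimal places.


0.5080

g=Σ⁻¹μ = [2.7582  0.9208  0.8590  0.7011]
h=Σ⁻¹𝟙 = [13.8979  10.8678  7.5806  7.4365]
a=μᵀg=0.779509  b=𝟙ᵀg=5.239164  c=𝟙ᵀh=39.782901  D=ac−b²=3.562290
λ₁=(c·0.147−b)/D = (39.782901·0.147−5.239164)/3.562290 = 0.170936
λ₂=(a−b·0.147)/D = (0.779509−5.239164·0.147)/3.562290 = 0.002625
w* = 0.170936·g + 0.002625·h:
  w_0 = 0.170936·2.7582 + 0.002625·13.8979 = 0.5080  (Boeing)
  w_1 = 0.170936·0.9208 + 0.002625·10.8678 = 0.1859  (Oracle)
  w_2 = 0.170936·0.8590 + 0.002625·7.5806 = 0.1667  (Qualcomm)
  w_3 = 0.170936·0.7011 + 0.002625·7.4365 = 0.1394  (Walmart)
Σw_i=1.0000  μᵀw=0.1470
σ²=wᵀΣw=λ₁·μ_p+λ₂ = 0.170936·0.147 + 0.002625 = 0.027753 ≈ 0.0278


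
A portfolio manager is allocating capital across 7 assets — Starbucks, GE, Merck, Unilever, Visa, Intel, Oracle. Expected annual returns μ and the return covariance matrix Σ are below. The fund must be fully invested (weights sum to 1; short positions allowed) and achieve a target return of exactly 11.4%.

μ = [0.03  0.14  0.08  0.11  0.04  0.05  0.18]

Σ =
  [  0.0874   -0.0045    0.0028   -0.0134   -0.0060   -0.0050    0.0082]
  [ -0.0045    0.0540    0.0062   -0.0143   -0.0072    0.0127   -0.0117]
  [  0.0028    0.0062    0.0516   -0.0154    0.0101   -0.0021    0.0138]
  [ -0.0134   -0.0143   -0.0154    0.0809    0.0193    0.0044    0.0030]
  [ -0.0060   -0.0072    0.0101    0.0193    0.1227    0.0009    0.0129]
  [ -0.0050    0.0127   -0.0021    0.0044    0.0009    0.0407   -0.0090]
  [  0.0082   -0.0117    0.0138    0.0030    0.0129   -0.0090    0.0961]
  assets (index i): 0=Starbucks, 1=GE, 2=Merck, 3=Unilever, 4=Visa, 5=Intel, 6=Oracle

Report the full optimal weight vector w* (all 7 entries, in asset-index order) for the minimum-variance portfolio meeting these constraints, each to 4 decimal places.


g=Σ⁻¹μ = [0.6501  3.3952  1.2715  2.2331  -0.1177  0.5277  2.0438]
h=Σ⁻¹𝟙 = [15.4958  20.5173  19.4295  19.7448  4.2469  20.9613  9.5681]
a=μᵀg=1.231766  b=𝟙ᵀg=10.003783  c=𝟙ᵀh=109.963702  D=ac−b²=35.373851
λ₁=(c·0.114−b)/D = (109.963702·0.114−10.003783)/35.373851 = 0.071581
λ₂=(a−b·0.114)/D = (1.231766−10.003783·0.114)/35.373851 = 0.002582
w* = 0.071581·g + 0.002582·h:
  w_0 = 0.071581·0.6501 + 0.002582·15.4958 = 0.0865  (Starbucks)
  w_1 = 0.071581·3.3952 + 0.002582·20.5173 = 0.2960  (GE)
  w_2 = 0.071581·1.2715 + 0.002582·19.4295 = 0.1412  (Merck)
  w_3 = 0.071581·2.2331 + 0.002582·19.7448 = 0.2108  (Unilever)
  w_4 = 0.071581·-0.1177 + 0.002582·4.2469 = 0.0025  (Visa)
  w_5 = 0.071581·0.5277 + 0.002582·20.9613 = 0.0919  (Intel)
  w_6 = 0.071581·2.0438 + 0.002582·9.5681 = 0.1710  (Oracle)
Σw_i=1.0000  μᵀw=0.1140
σ²=wᵀΣw=λ₁·μ_p+λ₂ = 0.071581·0.114 + 0.002582 = 0.010742 ≈ 0.0107

0.0865  0.2960  0.1412  0.2108  0.0025  0.0919  0.1710
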